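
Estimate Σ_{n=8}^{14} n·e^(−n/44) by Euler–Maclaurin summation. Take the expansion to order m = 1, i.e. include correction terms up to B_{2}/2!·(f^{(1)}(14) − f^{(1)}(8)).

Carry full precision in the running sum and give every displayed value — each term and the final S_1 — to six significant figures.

Integral: ∫_8^14 x·e^(−x/44) dx = 51.1219.
Boundary: ½(f(8) + f(14)) = ½(6.67002 + 10.1846) = 8.42731.
Running total after boundary: 59.5492.
Order-1 term: 1/12 · (0.496003 − 0.682161) = -0.0155132.

S_1 ≈ 59.5337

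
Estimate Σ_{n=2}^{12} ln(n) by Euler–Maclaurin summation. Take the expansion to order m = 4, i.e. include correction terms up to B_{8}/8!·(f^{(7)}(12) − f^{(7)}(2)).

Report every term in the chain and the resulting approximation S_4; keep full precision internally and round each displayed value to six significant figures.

S_4 ≈ 19.9872

∫_2^12 ln(x) dx evaluates to 18.4326.
½[f(2) + f(12)] = ½[0.693147 + 2.48491] = 1.58903.
Running total after boundary: 20.0216.
Correction k=1: B_{2}/2! · (f^{(1)}(12) − f^{(1)}(2)) = 1/12 · (0.0833333 − 0.500000) = -0.0347222.
After k=1: 19.9869.
Correction k=2: B_{4}/4! · (f^{(3)}(12) − f^{(3)}(2)) = −1/720 · (0.00115741 − 0.250000) = 0.000345615.
After k=2: 19.9872.
Correction k=3: B_{6}/6! · (f^{(5)}(12) − f^{(5)}(2)) = 1/30240 · (9.64506e-05 − 0.750000) = -2.47984e-05.
After k=3: 19.9872.
Correction k=4: B_{8}/8! · (f^{(7)}(12) − f^{(7)}(2)) = −1/1209600 · (2.00939e-05 − 5.62500) = 4.65028e-06.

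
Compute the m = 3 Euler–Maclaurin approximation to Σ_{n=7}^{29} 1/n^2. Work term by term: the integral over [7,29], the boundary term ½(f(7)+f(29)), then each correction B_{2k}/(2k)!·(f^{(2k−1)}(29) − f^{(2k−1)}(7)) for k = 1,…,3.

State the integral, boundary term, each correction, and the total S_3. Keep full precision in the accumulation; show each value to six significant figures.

S_3 ≈ 0.119650

∫_7^29 1/x^2 dx evaluates to 0.108374.
Endpoint term: (f(7) + f(29))/2 = (0.0204082 + 0.00118906)/2 = 0.0107986.
Running total after boundary: 0.119173.
Order-1 term: 1/12 · (-8.20042e-05 − (-0.00583090)) = 0.000479075.
Partial sum through k=1: 0.119652.
Order-2 term: −1/720 · (-1.17010e-06 − (-0.00142798)) = -1.98168e-06.
Partial sum through k=2: 0.119650.
Order-3 term: 1/30240 · (-4.17394e-08 − (-0.000874271)) = 2.89097e-08.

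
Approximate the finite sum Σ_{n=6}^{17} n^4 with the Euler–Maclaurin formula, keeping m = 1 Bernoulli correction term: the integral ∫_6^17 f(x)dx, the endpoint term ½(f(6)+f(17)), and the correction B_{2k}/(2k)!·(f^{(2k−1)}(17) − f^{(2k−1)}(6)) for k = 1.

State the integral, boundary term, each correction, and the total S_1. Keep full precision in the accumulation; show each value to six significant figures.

Integral: ∫_6^17 x^4 dx = 282416.
Boundary: ½(f(6) + f(17)) = ½(1296.00 + 83521.0) = 42408.5.
So far: 324825.
Correction k=1: B_{2}/2! · (f^{(1)}(17) − f^{(1)}(6)) = 1/12 · (19652.0 − 864.000) = 1565.67.

S_1 ≈ 326390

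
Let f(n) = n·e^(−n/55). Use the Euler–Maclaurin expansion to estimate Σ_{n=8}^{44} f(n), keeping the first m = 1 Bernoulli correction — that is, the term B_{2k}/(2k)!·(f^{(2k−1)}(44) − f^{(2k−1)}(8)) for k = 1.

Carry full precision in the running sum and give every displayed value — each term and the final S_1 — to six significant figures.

S_1 ≈ 562.634

Integral: ∫_8^44 x·e^(−x/55) dx = 549.344.
Boundary: ½(f(8) + f(44)) = ½(6.91703 + 19.7705) = 13.3438.
So far: 562.688.
Correction k=1: B_{2}/2! · (f^{(1)}(44) − f^{(1)}(8)) = 1/12 · (0.0898658 − 0.738865) = -0.0540833.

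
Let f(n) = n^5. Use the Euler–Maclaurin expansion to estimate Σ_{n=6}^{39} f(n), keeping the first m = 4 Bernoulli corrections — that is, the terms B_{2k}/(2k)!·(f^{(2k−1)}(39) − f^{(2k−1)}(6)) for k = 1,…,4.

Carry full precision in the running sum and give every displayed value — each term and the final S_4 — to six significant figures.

S_4 ≈ 6.32529e+08

∫_6^39 x^5 dx evaluates to 5.86450e+08.
Endpoint term: (f(6) + f(39))/2 = (7776.00 + 9.02242e+07)/2 = 4.51160e+07.
Running total after boundary: 6.31566e+08.
k=1: B_{2}/(2)! × [f^{(1)}(39) − f^{(1)}(6)] = 1/12 × (1.15672e+07 − 6480.00) = 963394.
Running total after k=1: 6.32529e+08.
k=2: B_{4}/(4)! × [f^{(3)}(39) − f^{(3)}(6)] = −1/720 × (91260.0 − 2160.00) = -123.750.
Running total after k=2: 6.32529e+08.
k=3: B_{6}/(6)! × [f^{(5)}(39) − f^{(5)}(6)] = 1/30240 × (120.000 − 120.000) = 0.00000.
Running total after k=3: 6.32529e+08.
k=4: B_{8}/(8)! × [f^{(7)}(39) − f^{(7)}(6)] = −1/1209600 × (0.00000 − 0.00000) = 0.00000.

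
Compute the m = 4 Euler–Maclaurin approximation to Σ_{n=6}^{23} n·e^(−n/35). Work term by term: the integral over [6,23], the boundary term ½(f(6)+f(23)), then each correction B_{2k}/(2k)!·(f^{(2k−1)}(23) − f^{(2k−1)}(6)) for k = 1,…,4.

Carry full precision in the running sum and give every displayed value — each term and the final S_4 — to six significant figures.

S_4 ≈ 165.165

Integral: ∫_6^23 x·e^(−x/35) dx = 156.721.
½[f(6) + f(23)] = ½[5.05476 + 11.9216] = 8.48818.
Running total after boundary: 165.209.
Correction k=1: B_{2}/2! · (f^{(1)}(23) − f^{(1)}(6)) = 1/12 · (0.177713 − 0.698039) = -0.0433605.
Running total after k=1: 165.165.
Correction k=2: B_{4}/4! · (f^{(3)}(23) − f^{(3)}(6)) = −1/720 · (0.000991325 − 0.00194527) = 1.32493e-06.
Running total after k=2: 165.165.
Correction k=3: B_{6}/6! · (f^{(5)}(23) − f^{(5)}(6)) = 1/30240 · (1.50006e-06 − 2.71079e-06) = -4.00373e-11.
Running total after k=3: 165.165.
Correction k=4: B_{8}/8! · (f^{(7)}(23) − f^{(7)}(6)) = −1/1209600 · (1.78848e-09 − 3.12947e-09) = 1.10863e-15.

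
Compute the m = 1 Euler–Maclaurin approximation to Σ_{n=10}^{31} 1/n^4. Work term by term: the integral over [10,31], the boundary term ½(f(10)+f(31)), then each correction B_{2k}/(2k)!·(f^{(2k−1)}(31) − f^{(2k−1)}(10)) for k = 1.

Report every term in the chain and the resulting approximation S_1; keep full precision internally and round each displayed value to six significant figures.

∫_10^31 1/x^4 dx evaluates to 0.000322144.
Boundary: ½(f(10) + f(31)) = ½(0.000100000 + 1.08281e-06) = 5.05414e-05.
Running total after boundary: 0.000372686.
k=1: B_{2}/(2)! × [f^{(1)}(31) − f^{(1)}(10)] = 1/12 × (-1.39718e-07 − (-4.00000e-05)) = 3.32169e-06.

S_1 ≈ 0.000376007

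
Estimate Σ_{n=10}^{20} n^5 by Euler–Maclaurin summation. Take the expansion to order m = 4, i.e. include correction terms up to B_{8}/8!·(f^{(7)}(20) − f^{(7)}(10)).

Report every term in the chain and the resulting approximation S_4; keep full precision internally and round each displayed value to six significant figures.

S_4 ≈ 1.22125e+07

∫_10^20 x^5 dx evaluates to 1.05000e+07.
Boundary: ½(f(10) + f(20)) = ½(100000 + 3.20000e+06) = 1.65000e+06.
Running total after boundary: 1.21500e+07.
Correction k=1: B_{2}/2! · (f^{(1)}(20) − f^{(1)}(10)) = 1/12 · (800000 − 50000.0) = 62500.0.
Partial sum through k=1: 1.22125e+07.
Correction k=2: B_{4}/4! · (f^{(3)}(20) − f^{(3)}(10)) = −1/720 · (24000.0 − 6000.00) = -25.0000.
Partial sum through k=2: 1.22125e+07.
Correction k=3: B_{6}/6! · (f^{(5)}(20) − f^{(5)}(10)) = 1/30240 · (120.000 − 120.000) = 0.00000.
Partial sum through k=3: 1.22125e+07.
Correction k=4: B_{8}/8! · (f^{(7)}(20) − f^{(7)}(10)) = −1/1209600 · (0.00000 − 0.00000) = 0.00000.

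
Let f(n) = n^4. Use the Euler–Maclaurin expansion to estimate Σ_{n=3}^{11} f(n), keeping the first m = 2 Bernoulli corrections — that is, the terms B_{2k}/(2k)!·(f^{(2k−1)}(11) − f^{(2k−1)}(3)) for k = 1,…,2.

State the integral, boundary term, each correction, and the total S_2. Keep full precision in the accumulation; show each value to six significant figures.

S_2 ≈ 39957.0

The integral term ∫_3^11 x^4 dx = 32161.6.
Endpoint term: (f(3) + f(11))/2 = (81.0000 + 14641.0)/2 = 7361.00.
So far: 39522.6.
Correction k=1: B_{2}/2! · (f^{(1)}(11) − f^{(1)}(3)) = 1/12 · (5324.00 − 108.000) = 434.667.
Running total after k=1: 39957.3.
Correction k=2: B_{4}/4! · (f^{(3)}(11) − f^{(3)}(3)) = −1/720 · (264.000 − 72.0000) = -0.266667.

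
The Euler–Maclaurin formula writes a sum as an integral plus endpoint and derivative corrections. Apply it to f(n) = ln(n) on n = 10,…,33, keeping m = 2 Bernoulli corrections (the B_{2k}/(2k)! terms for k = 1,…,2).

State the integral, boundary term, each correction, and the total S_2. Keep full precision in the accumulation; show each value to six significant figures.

The integral term ∫_10^33 ln(x) dx = 69.3589.
Endpoint term: (f(10) + f(33))/2 = (2.30259 + 3.49651)/2 = 2.89955.
So far: 72.2584.
Order-1 term: 1/12 · (0.0303030 − 0.100000) = -0.00580808.
Running total after k=1: 72.2526.
Order-2 term: −1/720 · (5.56529e-05 − 0.00200000) = 2.70048e-06.

S_2 ≈ 72.2526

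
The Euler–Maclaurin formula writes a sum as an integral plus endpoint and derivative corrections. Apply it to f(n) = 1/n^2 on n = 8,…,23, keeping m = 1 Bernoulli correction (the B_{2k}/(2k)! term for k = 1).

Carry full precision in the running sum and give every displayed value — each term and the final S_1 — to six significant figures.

∫_8^23 1/x^2 dx evaluates to 0.0815217.
½[f(8) + f(23)] = ½[0.0156250 + 0.00189036] = 0.00875768.
Integral + boundary = 0.0902794.
Order-1 term: 1/12 · (-0.000164379 − (-0.00390625)) = 0.000311823.

S_1 ≈ 0.0905912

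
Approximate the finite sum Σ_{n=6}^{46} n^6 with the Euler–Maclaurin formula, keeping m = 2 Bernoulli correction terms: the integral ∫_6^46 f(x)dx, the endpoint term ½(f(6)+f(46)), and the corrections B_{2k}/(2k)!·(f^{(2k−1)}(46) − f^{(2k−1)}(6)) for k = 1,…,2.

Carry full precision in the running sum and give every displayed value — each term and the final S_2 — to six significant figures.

S_2 ≈ 6.70998e+10

The integral term ∫_6^46 x^6 dx = 6.22596e+10.
Endpoint term: (f(6) + f(46))/2 = (46656.0 + 9.47430e+09)/2 = 4.73717e+09.
Running total after boundary: 6.69968e+10.
Order-1 term: 1/12 · (1.23578e+09 − 46656.0) = 1.02978e+08.
After k=1: 6.70998e+10.
Order-2 term: −1/720 · (1.16803e+07 − 25920.0) = -16186.7.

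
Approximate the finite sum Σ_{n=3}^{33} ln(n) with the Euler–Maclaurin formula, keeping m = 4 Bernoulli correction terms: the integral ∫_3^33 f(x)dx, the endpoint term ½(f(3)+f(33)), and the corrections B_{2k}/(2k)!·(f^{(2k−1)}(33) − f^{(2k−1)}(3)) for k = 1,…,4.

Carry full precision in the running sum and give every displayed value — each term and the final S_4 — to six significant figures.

S_4 ≈ 84.3613

∫_3^33 ln(x) dx evaluates to 82.0889.
½[f(3) + f(33)] = ½[1.09861 + 3.49651] = 2.29756.
So far: 84.3865.
Correction k=1: B_{2}/2! · (f^{(1)}(33) − f^{(1)}(3)) = 1/12 · (0.0303030 − 0.333333) = -0.0252525.
After k=1: 84.3612.
Correction k=2: B_{4}/4! · (f^{(3)}(33) − f^{(3)}(3)) = −1/720 · (5.56529e-05 − 0.0740741) = 0.000102803.
After k=2: 84.3613.
Correction k=3: B_{6}/6! · (f^{(5)}(33) − f^{(5)}(3)) = 1/30240 · (6.13256e-07 − 0.0987654) = -3.26603e-06.
After k=3: 84.3613.
Correction k=4: B_{8}/8! · (f^{(7)}(33) − f^{(7)}(3)) = −1/1209600 · (1.68941e-08 − 0.329218) = 2.72171e-07.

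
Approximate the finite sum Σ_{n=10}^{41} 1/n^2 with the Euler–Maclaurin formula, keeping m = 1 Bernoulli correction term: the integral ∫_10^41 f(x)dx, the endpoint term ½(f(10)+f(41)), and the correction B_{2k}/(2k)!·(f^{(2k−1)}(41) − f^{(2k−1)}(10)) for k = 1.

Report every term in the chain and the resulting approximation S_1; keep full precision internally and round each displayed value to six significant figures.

S_1 ≈ 0.0810714

∫_10^41 1/x^2 dx evaluates to 0.0756098.
Endpoint term: (f(10) + f(41))/2 = (0.0100000 + 0.000594884)/2 = 0.00529744.
Running total after boundary: 0.0809072.
k=1: B_{2}/(2)! × [f^{(1)}(41) − f^{(1)}(10)] = 1/12 × (-2.90187e-05 − (-0.00200000)) = 0.000164248.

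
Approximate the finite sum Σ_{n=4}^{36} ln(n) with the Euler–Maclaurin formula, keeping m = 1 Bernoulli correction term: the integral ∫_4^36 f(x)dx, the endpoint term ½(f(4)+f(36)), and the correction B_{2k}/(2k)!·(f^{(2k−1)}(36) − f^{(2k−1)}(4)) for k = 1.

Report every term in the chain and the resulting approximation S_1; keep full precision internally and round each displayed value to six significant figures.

∫_4^36 ln(x) dx evaluates to 91.4615.
½[f(4) + f(36)] = ½[1.38629 + 3.58352] = 2.48491.
So far: 93.9464.
Correction k=1: B_{2}/2! · (f^{(1)}(36) − f^{(1)}(4)) = 1/12 · (0.0277778 − 0.250000) = -0.0185185.

S_1 ≈ 93.9279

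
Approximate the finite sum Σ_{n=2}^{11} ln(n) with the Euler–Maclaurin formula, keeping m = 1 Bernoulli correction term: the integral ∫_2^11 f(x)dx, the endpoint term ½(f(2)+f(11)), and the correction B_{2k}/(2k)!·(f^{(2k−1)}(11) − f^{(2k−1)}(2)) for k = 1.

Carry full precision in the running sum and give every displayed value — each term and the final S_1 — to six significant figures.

S_1 ≈ 17.5020

The integral term ∫_2^11 ln(x) dx = 15.9906.
½[f(2) + f(11)] = ½[0.693147 + 2.39790] = 1.54552.
Running total after boundary: 17.5361.
Order-1 term: 1/12 · (0.0909091 − 0.500000) = -0.0340909.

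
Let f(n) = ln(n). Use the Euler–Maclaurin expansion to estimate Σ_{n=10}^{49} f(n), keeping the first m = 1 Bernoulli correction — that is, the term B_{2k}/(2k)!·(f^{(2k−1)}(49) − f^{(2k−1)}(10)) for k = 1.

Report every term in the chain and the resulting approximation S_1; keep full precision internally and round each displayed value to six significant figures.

The integral term ∫_10^49 ln(x) dx = 128.673.
½[f(10) + f(49)] = ½[2.30259 + 3.89182] = 3.09720.
Integral + boundary = 131.771.
k=1: B_{2}/(2)! × [f^{(1)}(49) − f^{(1)}(10)] = 1/12 × (0.0204082 − 0.100000) = -0.00663265.

S_1 ≈ 131.764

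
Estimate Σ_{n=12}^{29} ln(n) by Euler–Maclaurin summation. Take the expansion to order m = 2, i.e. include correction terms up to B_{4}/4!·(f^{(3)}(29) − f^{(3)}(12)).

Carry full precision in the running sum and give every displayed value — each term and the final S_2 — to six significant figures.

Integral: ∫_12^29 ln(x) dx = 50.8327.
Endpoint term: (f(12) + f(29))/2 = (2.48491 + 3.36730)/2 = 2.92610.
So far: 53.7588.
Correction k=1: B_{2}/2! · (f^{(1)}(29) − f^{(1)}(12)) = 1/12 · (0.0344828 − 0.0833333) = -0.00407088.
Running total after k=1: 53.7547.
Correction k=2: B_{4}/4! · (f^{(3)}(29) − f^{(3)}(12)) = −1/720 · (8.20042e-05 − 0.00115741) = 1.49362e-06.

S_2 ≈ 53.7547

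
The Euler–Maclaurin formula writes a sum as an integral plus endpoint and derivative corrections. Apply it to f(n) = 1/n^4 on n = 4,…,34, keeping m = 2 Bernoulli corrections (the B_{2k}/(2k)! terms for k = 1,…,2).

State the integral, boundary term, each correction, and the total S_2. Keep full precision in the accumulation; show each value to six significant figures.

Integral: ∫_4^34 1/x^4 dx = 0.00519985.
Endpoint term: (f(4) + f(34))/2 = (0.00390625 + 7.48315e-07)/2 = 0.00195350.
Integral + boundary = 0.00715335.
Order-1 term: 1/12 · (-8.80370e-08 − (-0.00390625)) = 0.000325513.
Running total after k=1: 0.00747887.
Order-2 term: −1/720 · (-2.28470e-09 − (-0.00732422)) = -1.01725e-05.

S_2 ≈ 0.00746869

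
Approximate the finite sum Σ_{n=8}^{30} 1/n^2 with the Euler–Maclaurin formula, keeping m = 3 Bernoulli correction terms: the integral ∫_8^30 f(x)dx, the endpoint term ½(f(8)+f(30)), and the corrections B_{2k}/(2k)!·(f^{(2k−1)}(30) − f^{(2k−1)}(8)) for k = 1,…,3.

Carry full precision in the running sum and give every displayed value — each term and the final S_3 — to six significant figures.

S_3 ≈ 0.100353

Integral: ∫_8^30 1/x^2 dx = 0.0916667.
Endpoint term: (f(8) + f(30))/2 = (0.0156250 + 0.00111111)/2 = 0.00836806.
Running total after boundary: 0.100035.
Correction k=1: B_{2}/2! · (f^{(1)}(30) − f^{(1)}(8)) = 1/12 · (-7.40741e-05 − (-0.00390625)) = 0.000319348.
After k=1: 0.100354.
Correction k=2: B_{4}/4! · (f^{(3)}(30) − f^{(3)}(8)) = −1/720 · (-9.87654e-07 − (-0.000732422)) = -1.01588e-06.
After k=2: 0.100353.
Correction k=3: B_{6}/6! · (f^{(5)}(30) − f^{(5)}(8)) = 1/30240 · (-3.29218e-08 − (-0.000343323)) = 1.13522e-08.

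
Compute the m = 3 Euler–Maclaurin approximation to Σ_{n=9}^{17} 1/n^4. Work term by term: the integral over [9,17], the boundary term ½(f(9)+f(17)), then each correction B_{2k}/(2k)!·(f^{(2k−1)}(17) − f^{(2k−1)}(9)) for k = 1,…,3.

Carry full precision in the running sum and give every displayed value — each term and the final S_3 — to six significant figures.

Integral: ∫_9^17 1/x^4 dx = 0.000389400.
½[f(9) + f(17)] = ½[0.000152416 + 1.19730e-05] = 8.21944e-05.
So far: 0.000471595.
k=1: B_{2}/(2)! × [f^{(1)}(17) − f^{(1)}(9)] = 1/12 × (-2.81719e-06 − (-6.77404e-05)) = 5.41026e-06.
Running total after k=1: 0.000477005.
k=2: B_{4}/(4)! × [f^{(3)}(17) − f^{(3)}(9)] = −1/720 × (-2.92441e-07 − (-2.50890e-05)) = -3.44397e-08.
Running total after k=2: 0.000476970.
k=3: B_{6}/(6)! × [f^{(5)}(17) − f^{(5)}(9)] = 1/30240 × (-5.66668e-08 − (-1.73455e-05)) = 5.71720e-10.

S_3 ≈ 0.000476971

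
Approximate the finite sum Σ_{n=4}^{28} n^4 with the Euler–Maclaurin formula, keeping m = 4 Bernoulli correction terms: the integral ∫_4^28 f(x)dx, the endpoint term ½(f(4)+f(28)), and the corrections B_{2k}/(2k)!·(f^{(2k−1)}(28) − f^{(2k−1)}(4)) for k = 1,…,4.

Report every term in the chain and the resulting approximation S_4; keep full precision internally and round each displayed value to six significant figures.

S_4 ≈ 3.75662e+06

∫_4^28 x^4 dx evaluates to 3.44187e+06.
Endpoint term: (f(4) + f(28))/2 = (256.000 + 614656)/2 = 307456.
Running total after boundary: 3.74932e+06.
Correction k=1: B_{2}/2! · (f^{(1)}(28) − f^{(1)}(4)) = 1/12 · (87808.0 − 256.000) = 7296.00.
Running total after k=1: 3.75662e+06.
Correction k=2: B_{4}/4! · (f^{(3)}(28) − f^{(3)}(4)) = −1/720 · (672.000 − 96.0000) = -0.800000.
Running total after k=2: 3.75662e+06.
Correction k=3: B_{6}/6! · (f^{(5)}(28) − f^{(5)}(4)) = 1/30240 · (0.00000 − 0.00000) = 0.00000.
Running total after k=3: 3.75662e+06.
Correction k=4: B_{8}/8! · (f^{(7)}(28) − f^{(7)}(4)) = −1/1209600 · (0.00000 − 0.00000) = 0.00000.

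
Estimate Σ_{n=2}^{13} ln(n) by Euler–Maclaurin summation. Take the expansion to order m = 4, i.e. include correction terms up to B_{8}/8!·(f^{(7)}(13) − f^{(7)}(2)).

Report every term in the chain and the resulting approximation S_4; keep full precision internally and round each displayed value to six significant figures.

Integral: ∫_2^13 ln(x) dx = 20.9580.
½[f(2) + f(13)] = ½[0.693147 + 2.56495] = 1.62905.
Integral + boundary = 22.5871.
Correction k=1: B_{2}/2! · (f^{(1)}(13) − f^{(1)}(2)) = 1/12 · (0.0769231 − 0.500000) = -0.0352564.
Partial sum through k=1: 22.5518.
Correction k=2: B_{4}/4! · (f^{(3)}(13) − f^{(3)}(2)) = −1/720 · (0.000910332 − 0.250000) = 0.000345958.
Partial sum through k=2: 22.5522.
Correction k=3: B_{6}/6! · (f^{(5)}(13) − f^{(5)}(2)) = 1/30240 · (6.46390e-05 − 0.750000) = -2.47994e-05.
Partial sum through k=3: 22.5522.
Correction k=4: B_{8}/8! · (f^{(7)}(13) − f^{(7)}(2)) = −1/1209600 · (1.14744e-05 − 5.62500) = 4.65029e-06.

S_4 ≈ 22.5522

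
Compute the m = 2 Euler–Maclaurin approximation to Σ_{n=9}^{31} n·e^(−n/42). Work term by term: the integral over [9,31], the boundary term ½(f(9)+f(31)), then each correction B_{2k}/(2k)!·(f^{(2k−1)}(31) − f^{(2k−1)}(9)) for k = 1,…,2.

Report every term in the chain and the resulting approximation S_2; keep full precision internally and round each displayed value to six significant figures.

∫_9^31 x·e^(−x/42) dx evaluates to 263.226.
Endpoint term: (f(9) + f(31))/2 = (7.26406 + 14.8187)/2 = 11.0414.
Integral + boundary = 274.267.
Correction k=1: B_{2}/2! · (f^{(1)}(31) − f^{(1)}(9)) = 1/12 · (0.125197 − 0.634164) = -0.0424139.
Running total after k=1: 274.225.
Correction k=2: B_{4}/4! · (f^{(3)}(31) − f^{(3)}(9)) = −1/720 · (0.000612950 − 0.00127460) = 9.18962e-07.

S_2 ≈ 274.225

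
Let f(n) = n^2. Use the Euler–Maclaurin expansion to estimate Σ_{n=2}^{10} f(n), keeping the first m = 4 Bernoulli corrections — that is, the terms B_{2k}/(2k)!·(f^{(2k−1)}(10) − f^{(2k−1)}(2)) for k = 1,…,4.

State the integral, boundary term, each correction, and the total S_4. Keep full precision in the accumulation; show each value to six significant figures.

S_4 ≈ 384.000

Integral: ∫_2^10 x^2 dx = 330.667.
½[f(2) + f(10)] = ½[4.00000 + 100.000] = 52.0000.
Running total after boundary: 382.667.
Correction k=1: B_{2}/2! · (f^{(1)}(10) − f^{(1)}(2)) = 1/12 · (20.0000 − 4.00000) = 1.33333.
Running total after k=1: 384.000.
Correction k=2: B_{4}/4! · (f^{(3)}(10) − f^{(3)}(2)) = −1/720 · (0.00000 − 0.00000) = 0.00000.
Running total after k=2: 384.000.
Correction k=3: B_{6}/6! · (f^{(5)}(10) − f^{(5)}(2)) = 1/30240 · (0.00000 − 0.00000) = 0.00000.
Running total after k=3: 384.000.
Correction k=4: B_{8}/8! · (f^{(7)}(10) − f^{(7)}(2)) = −1/1209600 · (0.00000 − 0.00000) = 0.00000.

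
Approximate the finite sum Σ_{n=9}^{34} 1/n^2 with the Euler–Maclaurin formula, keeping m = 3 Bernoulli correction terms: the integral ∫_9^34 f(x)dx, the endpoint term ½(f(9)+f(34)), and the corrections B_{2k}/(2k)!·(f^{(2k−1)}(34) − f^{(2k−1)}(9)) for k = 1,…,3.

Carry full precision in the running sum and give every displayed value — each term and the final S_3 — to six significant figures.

S_3 ≈ 0.0885285

Integral: ∫_9^34 1/x^2 dx = 0.0816993.
Boundary: ½(f(9) + f(34)) = ½(0.0123457 + 0.000865052) = 0.00660537.
So far: 0.0883047.
Order-1 term: 1/12 · (-5.08854e-05 − (-0.00274348)) = 0.000224383.
After k=1: 0.0885291.
Order-2 term: −1/720 · (-5.28222e-07 − (-0.000406442)) = -5.63769e-07.
After k=2: 0.0885285.
Order-3 term: 1/30240 · (-1.37082e-08 − (-0.000150534)) = 4.97753e-09.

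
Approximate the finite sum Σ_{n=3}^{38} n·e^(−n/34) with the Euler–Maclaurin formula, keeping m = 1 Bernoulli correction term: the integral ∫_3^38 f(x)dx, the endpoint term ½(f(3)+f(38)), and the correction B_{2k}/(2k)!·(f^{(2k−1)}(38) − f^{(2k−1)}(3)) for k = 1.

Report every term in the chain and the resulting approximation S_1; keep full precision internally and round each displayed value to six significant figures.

S_1 ≈ 358.656

∫_3^38 x·e^(−x/34) dx evaluates to 351.142.
Boundary: ½(f(3) + f(38)) = ½(2.74664 + 12.4278) = 7.58724.
Integral + boundary = 358.729.
Order-1 term: 1/12 · (-0.0384763 − 0.834762) = -0.0727699.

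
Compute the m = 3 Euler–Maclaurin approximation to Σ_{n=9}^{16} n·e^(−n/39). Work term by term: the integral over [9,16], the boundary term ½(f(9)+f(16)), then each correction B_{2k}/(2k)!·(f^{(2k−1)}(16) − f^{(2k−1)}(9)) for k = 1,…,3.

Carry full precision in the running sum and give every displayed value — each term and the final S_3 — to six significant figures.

Integral: ∫_9^16 x·e^(−x/39) dx = 63.0584.
Endpoint term: (f(9) + f(16))/2 = (7.14530 + 10.6157)/2 = 8.88049.
So far: 71.9389.
Correction k=1: B_{2}/2! · (f^{(1)}(16) − f^{(1)}(9)) = 1/12 · (0.391283 − 0.610710) = -0.0182855.
Running total after k=1: 71.9206.
Correction k=2: B_{4}/4! · (f^{(3)}(16) − f^{(3)}(9)) = −1/720 · (0.00112968 − 0.00144547) = 4.38593e-07.
Running total after k=2: 71.9206.
Correction k=3: B_{6}/6! · (f^{(5)}(16) − f^{(5)}(9)) = 1/30240 · (1.31631e-06 − 1.63670e-06) = -1.05948e-11.

S_3 ≈ 71.9206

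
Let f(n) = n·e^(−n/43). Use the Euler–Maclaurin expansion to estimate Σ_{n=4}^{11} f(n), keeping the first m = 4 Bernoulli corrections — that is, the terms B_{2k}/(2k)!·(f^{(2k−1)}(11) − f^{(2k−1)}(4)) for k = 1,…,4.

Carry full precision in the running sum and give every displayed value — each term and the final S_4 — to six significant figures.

S_4 ≈ 49.6472

The integral term ∫_4^11 x·e^(−x/43) dx = 43.5871.
½[f(4) + f(11)] = ½[3.64469 + 8.51715] = 6.08092.
Integral + boundary = 49.6680.
Order-1 term: 1/12 · (0.576213 − 0.826412) = -0.0208499.
Running total after k=1: 49.6472.
Order-2 term: −1/720 · (0.00114915 − 0.00143253) = 3.93585e-07.
Running total after k=2: 49.6472.
Order-3 term: 1/30240 · (1.07446e-06 − 1.30780e-06) = -7.71628e-12.
Running total after k=3: 49.6472.
Order-4 term: −1/1209600 · (8.26076e-10 − 9.95584e-10) = 1.40135e-16.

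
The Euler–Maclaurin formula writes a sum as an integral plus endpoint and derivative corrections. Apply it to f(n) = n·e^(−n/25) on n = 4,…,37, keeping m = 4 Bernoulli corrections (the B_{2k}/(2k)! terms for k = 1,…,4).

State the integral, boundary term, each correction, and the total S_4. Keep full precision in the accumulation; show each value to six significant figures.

S_4 ≈ 270.813

Integral: ∫_4^37 x·e^(−x/25) dx = 264.966.
Boundary: ½(f(4) + f(37)) = ½(3.40858 + 8.42259) = 5.91558.
So far: 270.881.
k=1: B_{2}/(2)! × [f^{(1)}(37) − f^{(1)}(4)] = 1/12 × (-0.109266 − 0.715801) = -0.0687556.
Partial sum through k=1: 270.813.
k=2: B_{4}/(4)! × [f^{(3)}(37) − f^{(3)}(4)] = −1/720 × (0.000553615 − 0.00387214) = 4.60906e-06.
Partial sum through k=2: 270.813.
k=3: B_{6}/(6)! × [f^{(5)}(37) − f^{(5)}(4)] = 1/30240 × (2.05129e-06 − 1.05584e-05) = -2.81320e-10.
Partial sum through k=3: 270.813.
k=4: B_{8}/(8)! × [f^{(7)}(37) − f^{(7)}(4)] = −1/1209600 × (5.14687e-09 − 2.38742e-08) = 1.54823e-14.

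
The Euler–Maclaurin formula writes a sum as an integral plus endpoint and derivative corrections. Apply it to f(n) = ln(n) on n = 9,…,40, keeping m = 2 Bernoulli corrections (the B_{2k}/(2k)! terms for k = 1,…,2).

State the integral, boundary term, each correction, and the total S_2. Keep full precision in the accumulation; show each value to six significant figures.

∫_9^40 ln(x) dx evaluates to 96.7802.
Endpoint term: (f(9) + f(40))/2 = (2.19722 + 3.68888)/2 = 2.94305.
Running total after boundary: 99.7232.
k=1: B_{2}/(2)! × [f^{(1)}(40) − f^{(1)}(9)] = 1/12 × (0.0250000 − 0.111111) = -0.00717593.
Running total after k=1: 99.7160.
k=2: B_{4}/(4)! × [f^{(3)}(40) − f^{(3)}(9)] = −1/720 × (3.12500e-05 − 0.00274348) = 3.76699e-06.

S_2 ≈ 99.7160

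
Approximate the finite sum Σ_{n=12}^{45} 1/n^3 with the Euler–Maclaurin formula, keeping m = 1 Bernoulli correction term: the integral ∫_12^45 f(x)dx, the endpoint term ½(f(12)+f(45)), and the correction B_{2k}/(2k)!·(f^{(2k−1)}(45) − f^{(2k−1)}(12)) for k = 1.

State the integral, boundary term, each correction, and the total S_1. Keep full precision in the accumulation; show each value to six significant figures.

S_1 ≈ 0.00353214

∫_12^45 1/x^3 dx evaluates to 0.00322531.
Endpoint term: (f(12) + f(45))/2 = (0.000578704 + 1.09739e-05)/2 = 0.000294839.
Integral + boundary = 0.00352015.
k=1: B_{2}/(2)! × [f^{(1)}(45) − f^{(1)}(12)] = 1/12 × (-7.31596e-07 − (-0.000144676)) = 1.19954e-05.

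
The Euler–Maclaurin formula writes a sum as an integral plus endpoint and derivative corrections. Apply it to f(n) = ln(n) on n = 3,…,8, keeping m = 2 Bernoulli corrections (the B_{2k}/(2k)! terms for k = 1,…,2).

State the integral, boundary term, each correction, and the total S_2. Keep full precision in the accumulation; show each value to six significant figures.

S_2 ≈ 9.91146

Integral: ∫_3^8 ln(x) dx = 8.33970.
Endpoint term: (f(3) + f(8))/2 = (1.09861 + 2.07944)/2 = 1.58903.
Running total after boundary: 9.92872.
Correction k=1: B_{2}/2! · (f^{(1)}(8) − f^{(1)}(3)) = 1/12 · (0.125000 − 0.333333) = -0.0173611.
After k=1: 9.91136.
Correction k=2: B_{4}/4! · (f^{(3)}(8) − f^{(3)}(3)) = −1/720 · (0.00390625 − 0.0740741) = 9.74553e-05.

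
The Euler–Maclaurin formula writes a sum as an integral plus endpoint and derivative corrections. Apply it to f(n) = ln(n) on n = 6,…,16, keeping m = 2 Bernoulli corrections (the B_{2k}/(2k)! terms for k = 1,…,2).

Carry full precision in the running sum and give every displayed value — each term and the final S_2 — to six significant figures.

∫_6^16 ln(x) dx evaluates to 23.6109.
Endpoint term: (f(6) + f(16))/2 = (1.79176 + 2.77259)/2 = 2.28217.
So far: 25.8930.
Correction k=1: B_{2}/2! · (f^{(1)}(16) − f^{(1)}(6)) = 1/12 · (0.0625000 − 0.166667) = -0.00868056.
Running total after k=1: 25.8844.
Correction k=2: B_{4}/4! · (f^{(3)}(16) − f^{(3)}(6)) = −1/720 · (0.000488281 − 0.00925926) = 1.21819e-05.

S_2 ≈ 25.8844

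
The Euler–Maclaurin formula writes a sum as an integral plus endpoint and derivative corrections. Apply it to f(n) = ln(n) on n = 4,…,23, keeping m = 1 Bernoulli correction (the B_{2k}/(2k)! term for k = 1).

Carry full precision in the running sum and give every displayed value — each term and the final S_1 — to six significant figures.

The integral term ∫_4^23 ln(x) dx = 47.5712.
Endpoint term: (f(4) + f(23))/2 = (1.38629 + 3.13549)/2 = 2.26089.
Running total after boundary: 49.8321.
Correction k=1: B_{2}/2! · (f^{(1)}(23) − f^{(1)}(4)) = 1/12 · (0.0434783 − 0.250000) = -0.0172101.

S_1 ≈ 49.8149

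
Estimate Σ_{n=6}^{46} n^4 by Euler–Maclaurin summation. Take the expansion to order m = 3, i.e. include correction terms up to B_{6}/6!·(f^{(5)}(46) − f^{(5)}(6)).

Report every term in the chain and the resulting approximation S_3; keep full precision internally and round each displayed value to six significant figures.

S_3 ≈ 4.34628e+07

The integral term ∫_6^46 x^4 dx = 4.11910e+07.
Boundary: ½(f(6) + f(46)) = ½(1296.00 + 4.47746e+06) = 2.23938e+06.
Running total after boundary: 4.34304e+07.
Order-1 term: 1/12 · (389344 − 864.000) = 32373.3.
Partial sum through k=1: 4.34628e+07.
Order-2 term: −1/720 · (1104.00 − 144.000) = -1.33333.
Partial sum through k=2: 4.34628e+07.
Order-3 term: 1/30240 · (0.00000 − 0.00000) = 0.00000.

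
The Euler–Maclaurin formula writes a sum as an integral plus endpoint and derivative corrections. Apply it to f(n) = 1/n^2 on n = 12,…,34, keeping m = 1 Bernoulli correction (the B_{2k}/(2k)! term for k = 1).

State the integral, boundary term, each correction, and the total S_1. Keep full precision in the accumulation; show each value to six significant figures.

Integral: ∫_12^34 1/x^2 dx = 0.0539216.
Endpoint term: (f(12) + f(34))/2 = (0.00694444 + 0.000865052)/2 = 0.00390475.
Integral + boundary = 0.0578263.
k=1: B_{2}/(2)! × [f^{(1)}(34) − f^{(1)}(12)] = 1/12 × (-5.08854e-05 − (-0.00115741)) = 9.22102e-05.

S_1 ≈ 0.0579185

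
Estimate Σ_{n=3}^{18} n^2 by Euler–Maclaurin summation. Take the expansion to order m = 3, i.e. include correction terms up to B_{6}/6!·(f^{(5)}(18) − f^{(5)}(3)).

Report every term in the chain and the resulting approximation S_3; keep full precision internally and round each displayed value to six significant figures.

S_3 ≈ 2104.00

∫_3^18 x^2 dx evaluates to 1935.00.
Boundary: ½(f(3) + f(18)) = ½(9.00000 + 324.000) = 166.500.
Running total after boundary: 2101.50.
k=1: B_{2}/(2)! × [f^{(1)}(18) − f^{(1)}(3)] = 1/12 × (36.0000 − 6.00000) = 2.50000.
After k=1: 2104.00.
k=2: B_{4}/(4)! × [f^{(3)}(18) − f^{(3)}(3)] = −1/720 × (0.00000 − 0.00000) = 0.00000.
After k=2: 2104.00.
k=3: B_{6}/(6)! × [f^{(5)}(18) − f^{(5)}(3)] = 1/30240 × (0.00000 − 0.00000) = 0.00000.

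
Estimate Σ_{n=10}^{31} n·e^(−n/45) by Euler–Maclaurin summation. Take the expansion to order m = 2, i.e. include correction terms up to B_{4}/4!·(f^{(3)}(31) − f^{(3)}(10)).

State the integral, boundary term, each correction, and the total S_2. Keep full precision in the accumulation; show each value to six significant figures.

The integral term ∫_10^31 x·e^(−x/45) dx = 264.528.
½[f(10) + f(31)] = ½[8.00737 + 15.5661] = 11.7868.
So far: 276.315.
Order-1 term: 1/12 · (0.156219 − 0.622796) = -0.0388814.
Running total after k=1: 276.276.
Order-2 term: −1/720 · (0.000573080 − 0.00109841) = 7.29619e-07.

S_2 ≈ 276.276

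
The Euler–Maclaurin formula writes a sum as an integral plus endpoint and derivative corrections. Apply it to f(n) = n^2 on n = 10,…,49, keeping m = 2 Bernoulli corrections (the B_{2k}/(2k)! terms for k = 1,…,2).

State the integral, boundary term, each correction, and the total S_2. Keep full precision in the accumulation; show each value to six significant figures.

∫_10^49 x^2 dx evaluates to 38883.0.
Boundary: ½(f(10) + f(49)) = ½(100.000 + 2401.00) = 1250.50.
So far: 40133.5.
k=1: B_{2}/(2)! × [f^{(1)}(49) − f^{(1)}(10)] = 1/12 × (98.0000 − 20.0000) = 6.50000.
After k=1: 40140.0.
k=2: B_{4}/(4)! × [f^{(3)}(49) − f^{(3)}(10)] = −1/720 × (0.00000 − 0.00000) = 0.00000.

S_2 ≈ 40140.0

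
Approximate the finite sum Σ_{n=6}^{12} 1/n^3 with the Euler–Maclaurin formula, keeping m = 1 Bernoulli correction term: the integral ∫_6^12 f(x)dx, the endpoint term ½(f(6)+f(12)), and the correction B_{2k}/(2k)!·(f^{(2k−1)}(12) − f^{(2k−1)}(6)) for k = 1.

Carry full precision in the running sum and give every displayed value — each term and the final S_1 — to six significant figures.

S_1 ≈ 0.0132017

The integral term ∫_6^12 1/x^3 dx = 0.0104167.
Endpoint term: (f(6) + f(12))/2 = (0.00462963 + 0.000578704)/2 = 0.00260417.
Running total after boundary: 0.0130208.
k=1: B_{2}/(2)! × [f^{(1)}(12) − f^{(1)}(6)] = 1/12 × (-0.000144676 − (-0.00231481)) = 0.000180845.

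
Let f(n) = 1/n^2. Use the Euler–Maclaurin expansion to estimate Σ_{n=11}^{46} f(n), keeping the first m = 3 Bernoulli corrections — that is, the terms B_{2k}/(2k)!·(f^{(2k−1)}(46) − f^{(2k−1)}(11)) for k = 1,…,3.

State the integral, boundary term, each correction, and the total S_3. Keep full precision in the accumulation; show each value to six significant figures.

The integral term ∫_11^46 1/x^2 dx = 0.0691700.
Endpoint term: (f(11) + f(46))/2 = (0.00826446 + 0.000472590)/2 = 0.00436853.
Integral + boundary = 0.0735385.
Order-1 term: 1/12 · (-2.05474e-05 − (-0.00150263)) = 0.000123507.
After k=1: 0.0736620.
Order-2 term: −1/720 · (-1.16526e-07 − (-0.000149021)) = -2.06812e-07.
After k=2: 0.0736618.
Order-3 term: 1/30240 · (-1.65207e-09 − (-3.69474e-05)) = 1.22175e-09.

S_3 ≈ 0.0736618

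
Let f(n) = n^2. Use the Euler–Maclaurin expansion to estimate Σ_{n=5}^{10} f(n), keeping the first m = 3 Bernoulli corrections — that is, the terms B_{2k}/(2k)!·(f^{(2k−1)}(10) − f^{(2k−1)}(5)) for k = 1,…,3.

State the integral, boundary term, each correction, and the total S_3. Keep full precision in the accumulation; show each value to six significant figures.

S_3 ≈ 355.000

∫_5^10 x^2 dx evaluates to 291.667.
Boundary: ½(f(5) + f(10)) = ½(25.0000 + 100.000) = 62.5000.
So far: 354.167.
k=1: B_{2}/(2)! × [f^{(1)}(10) − f^{(1)}(5)] = 1/12 × (20.0000 − 10.0000) = 0.833333.
Partial sum through k=1: 355.000.
k=2: B_{4}/(4)! × [f^{(3)}(10) − f^{(3)}(5)] = −1/720 × (0.00000 − 0.00000) = 0.00000.
Partial sum through k=2: 355.000.
k=3: B_{6}/(6)! × [f^{(5)}(10) − f^{(5)}(5)] = 1/30240 × (0.00000 − 0.00000) = 0.00000.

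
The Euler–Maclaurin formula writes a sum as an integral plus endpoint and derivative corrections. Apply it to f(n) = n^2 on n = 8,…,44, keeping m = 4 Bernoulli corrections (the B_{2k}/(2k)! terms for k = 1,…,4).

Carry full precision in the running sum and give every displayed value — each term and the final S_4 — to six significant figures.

S_4 ≈ 29230.0

Integral: ∫_8^44 x^2 dx = 28224.0.
½[f(8) + f(44)] = ½[64.0000 + 1936.00] = 1000.00.
Integral + boundary = 29224.0.
Correction k=1: B_{2}/2! · (f^{(1)}(44) − f^{(1)}(8)) = 1/12 · (88.0000 − 16.0000) = 6.00000.
Running total after k=1: 29230.0.
Correction k=2: B_{4}/4! · (f^{(3)}(44) − f^{(3)}(8)) = −1/720 · (0.00000 − 0.00000) = 0.00000.
Running total after k=2: 29230.0.
Correction k=3: B_{6}/6! · (f^{(5)}(44) − f^{(5)}(8)) = 1/30240 · (0.00000 − 0.00000) = 0.00000.
Running total after k=3: 29230.0.
Correction k=4: B_{8}/8! · (f^{(7)}(44) − f^{(7)}(8)) = −1/1209600 · (0.00000 − 0.00000) = 0.00000.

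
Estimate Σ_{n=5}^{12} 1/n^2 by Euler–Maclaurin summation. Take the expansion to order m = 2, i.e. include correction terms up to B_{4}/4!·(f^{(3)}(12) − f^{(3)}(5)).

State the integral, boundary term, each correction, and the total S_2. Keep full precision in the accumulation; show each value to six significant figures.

∫_5^12 1/x^2 dx evaluates to 0.116667.
Endpoint term: (f(5) + f(12))/2 = (0.0400000 + 0.00694444)/2 = 0.0234722.
So far: 0.140139.
Order-1 term: 1/12 · (-0.00115741 − (-0.0160000)) = 0.00123688.
Partial sum through k=1: 0.141376.
Order-2 term: −1/720 · (-9.64506e-05 − (-0.00768000)) = -1.05327e-05.

S_2 ≈ 0.141365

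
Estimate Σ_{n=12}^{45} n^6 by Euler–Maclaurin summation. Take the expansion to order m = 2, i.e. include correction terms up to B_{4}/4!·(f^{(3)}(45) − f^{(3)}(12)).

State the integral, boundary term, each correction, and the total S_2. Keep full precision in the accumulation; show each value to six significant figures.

∫_12^45 x^6 dx evaluates to 5.33762e+10.
½[f(12) + f(45)] = ½[2.98598e+06 + 8.30377e+09] = 4.15338e+09.
Running total after boundary: 5.75296e+10.
k=1: B_{2}/(2)! × [f^{(1)}(45) − f^{(1)}(12)] = 1/12 × (1.10717e+09 − 1.49299e+06) = 9.21396e+07.
Partial sum through k=1: 5.76217e+10.
k=2: B_{4}/(4)! × [f^{(3)}(45) − f^{(3)}(12)] = −1/720 × (1.09350e+07 − 207360) = -14899.5.

S_2 ≈ 5.76217e+10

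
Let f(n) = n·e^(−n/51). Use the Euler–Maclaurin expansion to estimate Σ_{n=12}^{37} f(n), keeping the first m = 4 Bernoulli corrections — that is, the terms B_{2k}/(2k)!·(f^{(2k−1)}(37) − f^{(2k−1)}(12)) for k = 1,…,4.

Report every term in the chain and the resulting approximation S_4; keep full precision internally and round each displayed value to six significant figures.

∫_12^37 x·e^(−x/51) dx evaluates to 366.774.
Boundary: ½(f(12) + f(37)) = ½(9.48406 + 17.9112) = 13.6976.
Integral + boundary = 380.471.
k=1: B_{2}/(2)! × [f^{(1)}(37) − f^{(1)}(12)] = 1/12 × (0.132887 − 0.604376) = -0.0392908.
After k=1: 380.432.
k=2: B_{4}/(4)! × [f^{(3)}(37) − f^{(3)}(12)] = −1/720 × (0.000423322 − 0.000840082) = 5.78833e-07.
After k=2: 380.432.
k=3: B_{6}/(6)! × [f^{(5)}(37) − f^{(5)}(12)] = 1/30240 × (3.05865e-07 − 5.56632e-07) = -8.29258e-12.
After k=3: 380.432.
k=4: B_{8}/(8)! × [f^{(7)}(37) − f^{(7)}(12)] = −1/1209600 × (1.72617e-10 − 3.03837e-10) = 1.08483e-16.

S_4 ≈ 380.432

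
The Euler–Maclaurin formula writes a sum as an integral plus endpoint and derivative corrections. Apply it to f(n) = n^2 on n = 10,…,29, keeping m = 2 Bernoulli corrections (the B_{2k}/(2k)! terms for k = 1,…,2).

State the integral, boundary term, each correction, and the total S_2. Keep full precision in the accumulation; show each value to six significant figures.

S_2 ≈ 8270.00

The integral term ∫_10^29 x^2 dx = 7796.33.
Boundary: ½(f(10) + f(29)) = ½(100.000 + 841.000) = 470.500.
Running total after boundary: 8266.83.
Correction k=1: B_{2}/2! · (f^{(1)}(29) − f^{(1)}(10)) = 1/12 · (58.0000 − 20.0000) = 3.16667.
Partial sum through k=1: 8270.00.
Correction k=2: B_{4}/4! · (f^{(3)}(29) − f^{(3)}(10)) = −1/720 · (0.00000 − 0.00000) = 0.00000.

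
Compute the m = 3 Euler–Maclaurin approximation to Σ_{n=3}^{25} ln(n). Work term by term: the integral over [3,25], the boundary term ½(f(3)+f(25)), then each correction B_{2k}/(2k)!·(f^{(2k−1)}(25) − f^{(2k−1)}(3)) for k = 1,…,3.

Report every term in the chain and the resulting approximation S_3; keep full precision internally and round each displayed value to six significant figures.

Integral: ∫_3^25 ln(x) dx = 55.1761.
Endpoint term: (f(3) + f(25))/2 = (1.09861 + 3.21888)/2 = 2.15874.
Running total after boundary: 57.3348.
k=1: B_{2}/(2)! × [f^{(1)}(25) − f^{(1)}(3)] = 1/12 × (0.0400000 − 0.333333) = -0.0244444.
Running total after k=1: 57.3104.
k=2: B_{4}/(4)! × [f^{(3)}(25) − f^{(3)}(3)] = −1/720 × (0.000128000 − 0.0740741) = 0.000102703.
Running total after k=2: 57.3105.
k=3: B_{6}/(6)! × [f^{(5)}(25) − f^{(5)}(3)] = 1/30240 × (2.45760e-06 − 0.0987654) = -3.26597e-06.

S_3 ≈ 57.3105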